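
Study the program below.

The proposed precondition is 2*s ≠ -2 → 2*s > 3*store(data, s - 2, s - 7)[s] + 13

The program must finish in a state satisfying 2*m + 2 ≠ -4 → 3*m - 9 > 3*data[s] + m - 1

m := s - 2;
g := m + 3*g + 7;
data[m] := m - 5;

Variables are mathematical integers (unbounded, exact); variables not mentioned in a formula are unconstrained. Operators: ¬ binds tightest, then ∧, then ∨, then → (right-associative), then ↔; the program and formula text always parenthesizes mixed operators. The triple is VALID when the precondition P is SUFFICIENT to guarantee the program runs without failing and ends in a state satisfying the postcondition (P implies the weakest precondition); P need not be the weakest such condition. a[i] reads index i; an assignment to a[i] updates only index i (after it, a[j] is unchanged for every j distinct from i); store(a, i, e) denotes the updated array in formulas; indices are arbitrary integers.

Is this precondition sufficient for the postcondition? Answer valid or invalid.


Working backward. After the program, the postcondition 2*m + 2 ≠ -4 → 3*m - 9 > 3*data[s] + m - 1 must hold; in canonical form it is 2*m ≠ -6 → 2*m > 3*data[s] + 8.
Before data[m] := m - 5: 2*m ≠ -6 → 2*m > 3*store(data, m, m - 5)[s] + 8
Before g := m + 3*g + 7: 2*m ≠ -6 → 2*m > 3*store(data, m, m - 5)[s] + 8
Before m := s - 2: 2*s ≠ -2 → 2*s > 3*store(data, s - 2, s - 7)[s] + 12
The weakest precondition is 2*s ≠ -2 → 2*s > 3*store(data, s - 2, s - 7)[s] + 12.
Check whether 2*s ≠ -2 → 2*s > 3*store(data, s - 2, s - 7)[s] + 13 implies it.
Every state satisfying the precondition satisfies the weakest precondition: the implication holds.
Answer: valid


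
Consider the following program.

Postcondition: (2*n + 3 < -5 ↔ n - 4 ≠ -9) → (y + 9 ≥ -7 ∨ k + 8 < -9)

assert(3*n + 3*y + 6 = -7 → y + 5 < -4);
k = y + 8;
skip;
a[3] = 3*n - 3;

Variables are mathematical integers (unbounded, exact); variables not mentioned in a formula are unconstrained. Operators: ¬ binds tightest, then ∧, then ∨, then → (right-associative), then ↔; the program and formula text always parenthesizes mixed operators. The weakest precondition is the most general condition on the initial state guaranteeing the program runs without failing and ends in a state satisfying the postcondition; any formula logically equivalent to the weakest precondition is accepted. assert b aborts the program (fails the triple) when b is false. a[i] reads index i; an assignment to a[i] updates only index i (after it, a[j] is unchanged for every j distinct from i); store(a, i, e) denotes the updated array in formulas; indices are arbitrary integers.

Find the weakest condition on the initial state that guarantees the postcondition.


Working backward. After the program, the postcondition (2*n + 3 < -5 ↔ n - 4 ≠ -9) → (y + 9 ≥ -7 ∨ k + 8 < -9) must hold; in canonical form it is (2*n < -8 ↔ n ≠ -5) → (y ≥ -16 ∨ k < -17).
Before a[3] := 3*n - 3: (2*n < -8 ↔ n ≠ -5) → (y ≥ -16 ∨ k < -17)
Before skip: (2*n < -8 ↔ n ≠ -5) → (y ≥ -16 ∨ k < -17)
Before k := y + 8: (2*n < -8 ↔ n ≠ -5) → (y ≥ -16 ∨ y < -25)
Before assert 3*n + 3*y + 6 = -7 → y + 5 < -4: (3*n + 3*y = -13 → y < -9) ∧ ((2*n < -8 ↔ n ≠ -5) → (y ≥ -16 ∨ y < -25))
Answer: WP = (3*n + 3*y = -13 → y < -9) ∧ ((2*n < -8 ↔ n ≠ -5) → (y ≥ -16 ∨ y < -25))


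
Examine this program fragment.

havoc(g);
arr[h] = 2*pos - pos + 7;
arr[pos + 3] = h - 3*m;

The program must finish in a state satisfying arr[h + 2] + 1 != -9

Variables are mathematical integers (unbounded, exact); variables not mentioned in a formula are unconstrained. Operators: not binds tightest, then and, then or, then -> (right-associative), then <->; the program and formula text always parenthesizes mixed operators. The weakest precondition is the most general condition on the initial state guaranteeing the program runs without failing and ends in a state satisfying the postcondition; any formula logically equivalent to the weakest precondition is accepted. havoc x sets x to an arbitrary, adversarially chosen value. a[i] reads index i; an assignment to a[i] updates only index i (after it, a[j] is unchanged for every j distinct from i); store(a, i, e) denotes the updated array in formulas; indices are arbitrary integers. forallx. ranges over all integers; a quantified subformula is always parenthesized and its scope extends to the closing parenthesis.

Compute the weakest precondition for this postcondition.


Working backward. After the program, the postcondition arr[h + 2] + 1 != -9 must hold; in canonical form it is arr[h + 2] != -10.
Before arr[pos + 3] := h - 3*m: store(arr, pos + 3, h - 3*m)[h + 2] != -10
Before arr[h] := 2*pos - pos + 7: store(store(arr, h, pos + 7), pos + 3, h - 3*m)[h + 2] != -10
Before havoc g: store(store(arr, h, pos + 7), pos + 3, h - 3*m)[h + 2] != -10
Answer: WP = store(store(arr, h, pos + 7), pos + 3, h - 3*m)[h + 2] != -10


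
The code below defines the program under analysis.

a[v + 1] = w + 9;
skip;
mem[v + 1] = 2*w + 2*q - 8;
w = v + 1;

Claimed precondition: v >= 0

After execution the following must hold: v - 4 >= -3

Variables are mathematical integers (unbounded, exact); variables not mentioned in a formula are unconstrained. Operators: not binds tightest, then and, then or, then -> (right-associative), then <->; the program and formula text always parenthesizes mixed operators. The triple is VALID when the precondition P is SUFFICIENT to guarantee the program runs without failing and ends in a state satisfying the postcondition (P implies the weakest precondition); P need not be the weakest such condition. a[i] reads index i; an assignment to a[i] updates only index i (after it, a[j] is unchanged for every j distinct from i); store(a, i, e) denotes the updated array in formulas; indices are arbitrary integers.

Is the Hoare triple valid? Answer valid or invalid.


Working backward. After the program, the postcondition v - 4 >= -3 must hold; in canonical form it is v >= 1.
Before w := v + 1: v >= 1
Before mem[v + 1] := 2*w + 2*q - 8: v >= 1
Before skip: v >= 1
Before a[v + 1] := w + 9: v >= 1
The weakest precondition is v >= 1.
Check whether v >= 0 implies it.
Countermodel: at the initial state v = 0, the precondition holds but the weakest precondition fails.
Answer: invalid


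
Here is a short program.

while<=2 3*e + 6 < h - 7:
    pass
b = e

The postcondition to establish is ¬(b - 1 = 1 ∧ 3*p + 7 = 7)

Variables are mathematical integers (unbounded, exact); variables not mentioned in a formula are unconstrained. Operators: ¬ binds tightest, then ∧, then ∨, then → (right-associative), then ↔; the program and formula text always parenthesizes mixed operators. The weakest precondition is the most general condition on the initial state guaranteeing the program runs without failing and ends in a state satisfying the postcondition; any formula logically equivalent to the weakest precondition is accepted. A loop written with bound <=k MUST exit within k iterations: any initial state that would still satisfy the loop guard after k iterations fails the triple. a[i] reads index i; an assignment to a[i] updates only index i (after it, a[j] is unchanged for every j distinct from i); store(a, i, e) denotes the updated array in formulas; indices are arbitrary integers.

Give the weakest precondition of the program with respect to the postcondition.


Working backward. After the program, the postcondition ¬(b - 1 = 1 ∧ 3*p + 7 = 7) must hold; in canonical form it is ¬(b = 2 ∧ 3*p = 0).
Before b := e: ¬(e = 2 ∧ 3*p = 0)
Before the loop (bound <=2), unroll the exhaustion recursion (WP_0 = exit-now case; WP_j = one more guarded iteration, up to j = 2):
  WP_0: (¬(3*e < h - 13)) ∧ (¬(e = 2 ∧ 3*p = 0))
  WP_1: (3*e < h - 13 → ((¬(3*e < h - 13)) ∧ (¬(e = 2 ∧ 3*p = 0)))) ∧ ((¬(3*e < h - 13)) → (¬(e = 2 ∧ 3*p = 0)))
  WP_2: (3*e < h - 13 → ((3*e < h - 13 → ((¬(3*e < h - 13)) ∧ (¬(e = 2 ∧ 3*p = 0)))) ∧ ((¬(3*e < h - 13)) → (¬(e = 2 ∧ 3*p = 0))))) ∧ ((¬(3*e < h - 13)) → (¬(e = 2 ∧ 3*p = 0)))
So before the loop: (3*e < h - 13 → ((3*e < h - 13 → ((¬(3*e < h - 13)) ∧ (¬(e = 2 ∧ 3*p = 0)))) ∧ ((¬(3*e < h - 13)) → (¬(e = 2 ∧ 3*p = 0))))) ∧ ((¬(3*e < h - 13)) → (¬(e = 2 ∧ 3*p = 0)))
Answer: WP = (3*e < h - 13 → ((3*e < h - 13 → ((¬(3*e < h - 13)) ∧ (¬(e = 2 ∧ 3*p = 0)))) ∧ ((¬(3*e < h - 13)) → (¬(e = 2 ∧ 3*p = 0))))) ∧ ((¬(3*e < h - 13)) → (¬(e = 2 ∧ 3*p = 0)))


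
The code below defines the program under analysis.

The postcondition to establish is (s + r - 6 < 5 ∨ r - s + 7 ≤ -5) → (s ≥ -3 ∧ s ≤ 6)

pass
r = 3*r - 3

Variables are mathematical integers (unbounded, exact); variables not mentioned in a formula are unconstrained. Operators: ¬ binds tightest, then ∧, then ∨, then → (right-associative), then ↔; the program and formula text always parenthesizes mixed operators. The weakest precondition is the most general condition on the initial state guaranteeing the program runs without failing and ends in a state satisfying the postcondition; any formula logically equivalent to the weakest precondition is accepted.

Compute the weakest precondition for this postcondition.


Working backward. After the program, the postcondition (s + r - 6 < 5 ∨ r - s + 7 ≤ -5) → (s ≥ -3 ∧ s ≤ 6) must hold; in canonical form it is (r + s < 11 ∨ r ≤ s - 12) → (s ≥ -3 ∧ s ≤ 6).
Before r := 3*r - 3: (3*r + s < 14 ∨ 3*r ≤ s - 9) → (s ≥ -3 ∧ s ≤ 6)
Before skip: (3*r + s < 14 ∨ 3*r ≤ s - 9) → (s ≥ -3 ∧ s ≤ 6)
Answer: WP = (3*r + s < 14 ∨ 3*r ≤ s - 9) → (s ≥ -3 ∧ s ≤ 6)


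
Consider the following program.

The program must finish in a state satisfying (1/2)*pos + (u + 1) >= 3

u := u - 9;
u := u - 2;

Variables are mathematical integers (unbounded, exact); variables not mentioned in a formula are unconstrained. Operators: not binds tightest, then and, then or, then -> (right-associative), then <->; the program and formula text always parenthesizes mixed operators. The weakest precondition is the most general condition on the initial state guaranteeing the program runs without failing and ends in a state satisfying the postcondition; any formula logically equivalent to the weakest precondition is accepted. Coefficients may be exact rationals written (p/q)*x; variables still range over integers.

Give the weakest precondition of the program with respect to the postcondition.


Working backward. After the program, the postcondition (1/2)*pos + (u + 1) >= 3 must hold; in canonical form it is (1/2)*pos + u >= 2.
Before u := u - 2: (1/2)*pos + u >= 4
Before u := u - 9: (1/2)*pos + u >= 13
Answer: WP = (1/2)*pos + u >= 13


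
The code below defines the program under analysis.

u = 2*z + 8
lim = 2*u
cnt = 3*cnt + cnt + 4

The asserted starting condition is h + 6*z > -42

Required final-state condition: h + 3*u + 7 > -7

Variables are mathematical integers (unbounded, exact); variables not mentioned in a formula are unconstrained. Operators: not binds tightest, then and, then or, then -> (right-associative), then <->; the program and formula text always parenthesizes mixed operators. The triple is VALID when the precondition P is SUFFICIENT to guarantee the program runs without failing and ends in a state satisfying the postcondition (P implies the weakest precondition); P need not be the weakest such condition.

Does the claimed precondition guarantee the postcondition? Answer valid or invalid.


Working backward. After the program, the postcondition h + 3*u + 7 > -7 must hold; in canonical form it is h + 3*u > -14.
Before cnt := 3*cnt + cnt + 4: h + 3*u > -14
Before lim := 2*u: h + 3*u > -14
Before u := 2*z + 8: h + 6*z > -38
The weakest precondition is h + 6*z > -38.
Check whether h + 6*z > -42 implies it.
Countermodel: at the initial state h = -41, z = 0, the precondition holds but the weakest precondition fails.
Answer: invalid


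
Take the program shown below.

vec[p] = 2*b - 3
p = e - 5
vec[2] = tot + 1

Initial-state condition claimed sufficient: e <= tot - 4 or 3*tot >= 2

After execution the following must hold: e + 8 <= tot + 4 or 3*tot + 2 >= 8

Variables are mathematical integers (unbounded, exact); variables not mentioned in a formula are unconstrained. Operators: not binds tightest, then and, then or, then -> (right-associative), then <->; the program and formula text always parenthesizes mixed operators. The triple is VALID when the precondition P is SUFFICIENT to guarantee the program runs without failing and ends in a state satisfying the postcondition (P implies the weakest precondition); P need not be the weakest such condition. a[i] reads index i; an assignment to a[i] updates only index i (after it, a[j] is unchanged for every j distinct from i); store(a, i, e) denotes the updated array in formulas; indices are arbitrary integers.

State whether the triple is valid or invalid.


Working backward. After the program, the postcondition e + 8 <= tot + 4 or 3*tot + 2 >= 8 must hold; in canonical form it is e <= tot - 4 or 3*tot >= 6.
Before vec[2] := tot + 1: e <= tot - 4 or 3*tot >= 6
Before p := e - 5: e <= tot - 4 or 3*tot >= 6
Before vec[p] := 2*b - 3: e <= tot - 4 or 3*tot >= 6
The weakest precondition is e <= tot - 4 or 3*tot >= 6.
Check whether e <= tot - 4 or 3*tot >= 2 implies it.
Countermodel: at the initial state e = -2, tot = 1, the precondition holds but the weakest precondition fails.
Answer: invalid


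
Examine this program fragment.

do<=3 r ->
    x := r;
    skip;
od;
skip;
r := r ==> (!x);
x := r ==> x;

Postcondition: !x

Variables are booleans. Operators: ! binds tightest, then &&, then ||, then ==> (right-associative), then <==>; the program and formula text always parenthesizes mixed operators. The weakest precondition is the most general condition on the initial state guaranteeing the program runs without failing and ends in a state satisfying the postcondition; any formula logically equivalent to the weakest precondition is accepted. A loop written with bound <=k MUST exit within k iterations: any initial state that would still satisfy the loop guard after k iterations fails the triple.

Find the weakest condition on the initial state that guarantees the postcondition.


Working backward. After the program, !x must hold.
Before x := r ==> x: !(r ==> x)
Before r := r ==> (!x): !((r ==> (!x)) ==> x)
Before skip: !((r ==> (!x)) ==> x)
Before the loop (bound <=3), unroll the exhaustion recursion (WP_0 = exit-now case; WP_j = one more guarded iteration, up to j = 3):
  WP_0: (!r) && (!((r ==> (!x)) ==> x))
  WP_1: (r ==> ((!r) && (!((r ==> (!r)) ==> r)))) && ((!r) ==> (!((r ==> (!x)) ==> x)))
  WP_2: (r ==> ((r ==> ((!r) && (!((r ==> (!r)) ==> r)))) && ((!r) ==> (!((r ==> (!r)) ==> r))))) && ((!r) ==> (!((r ==> (!x)) ==> x)))
  WP_3: (r ==> ((r ==> ((r ==> ((!r) && (!((r ==> (!r)) ==> r)))) && ((!r) ==> (!((r ==> (!r)) ==> r))))) && ((!r) ==> (!((r ==> (!r)) ==> r))))) && ((!r) ==> (!((r ==> (!x)) ==> x)))
So before the loop: (r ==> ((r ==> ((r ==> ((!r) && (!((r ==> (!r)) ==> r)))) && ((!r) ==> (!((r ==> (!r)) ==> r))))) && ((!r) ==> (!((r ==> (!r)) ==> r))))) && ((!r) ==> (!((r ==> (!x)) ==> x)))
Answer: WP = (r ==> ((r ==> ((r ==> ((!r) && (!((r ==> (!r)) ==> r)))) && ((!r) ==> (!((r ==> (!r)) ==> r))))) && ((!r) ==> (!((r ==> (!r)) ==> r))))) && ((!r) ==> (!((r ==> (!x)) ==> x)))


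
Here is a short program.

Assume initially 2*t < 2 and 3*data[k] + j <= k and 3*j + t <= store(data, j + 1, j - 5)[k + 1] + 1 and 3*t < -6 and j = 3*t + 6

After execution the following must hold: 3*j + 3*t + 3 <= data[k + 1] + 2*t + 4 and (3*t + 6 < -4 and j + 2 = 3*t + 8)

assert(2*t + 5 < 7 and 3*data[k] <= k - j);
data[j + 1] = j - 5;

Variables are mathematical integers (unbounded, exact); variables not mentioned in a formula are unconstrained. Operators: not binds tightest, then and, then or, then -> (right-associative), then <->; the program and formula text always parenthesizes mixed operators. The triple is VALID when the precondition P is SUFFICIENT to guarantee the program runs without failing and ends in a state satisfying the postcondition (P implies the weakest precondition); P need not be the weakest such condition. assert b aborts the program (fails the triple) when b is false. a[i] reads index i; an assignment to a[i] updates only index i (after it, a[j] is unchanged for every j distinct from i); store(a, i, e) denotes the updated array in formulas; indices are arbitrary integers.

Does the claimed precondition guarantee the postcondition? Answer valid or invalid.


Working backward. After the program, the postcondition 3*j + 3*t + 3 <= data[k + 1] + 2*t + 4 and (3*t + 6 < -4 and j + 2 = 3*t + 8) must hold; in canonical form it is 3*j + t <= data[k + 1] + 1 and 3*t < -10 and j = 3*t + 6.
Before data[j + 1] := j - 5: 3*j + t <= store(data, j + 1, j - 5)[k + 1] + 1 and 3*t < -10 and j = 3*t + 6
Before assert 2*t + 5 < 7 and 3*data[k] <= k - j: 2*t < 2 and 3*data[k] + j <= k and 3*j + t <= store(data, j + 1, j - 5)[k + 1] + 1 and 3*t < -10 and j = 3*t + 6
The weakest precondition is 2*t < 2 and 3*data[k] + j <= k and 3*j + t <= store(data, j + 1, j - 5)[k + 1] + 1 and 3*t < -10 and j = 3*t + 6.
Check whether 2*t < 2 and 3*data[k] + j <= k and 3*j + t <= store(data, j + 1, j - 5)[k + 1] + 1 and 3*t < -6 and j = 3*t + 6 implies it.
Countermodel: at the initial state data = {[-2] = 2, [0] = -15215, [1] = 7040, elsewhere 2}, j = -3, k = 0, t = -3, the precondition holds but the weakest precondition fails.
Answer: invalid


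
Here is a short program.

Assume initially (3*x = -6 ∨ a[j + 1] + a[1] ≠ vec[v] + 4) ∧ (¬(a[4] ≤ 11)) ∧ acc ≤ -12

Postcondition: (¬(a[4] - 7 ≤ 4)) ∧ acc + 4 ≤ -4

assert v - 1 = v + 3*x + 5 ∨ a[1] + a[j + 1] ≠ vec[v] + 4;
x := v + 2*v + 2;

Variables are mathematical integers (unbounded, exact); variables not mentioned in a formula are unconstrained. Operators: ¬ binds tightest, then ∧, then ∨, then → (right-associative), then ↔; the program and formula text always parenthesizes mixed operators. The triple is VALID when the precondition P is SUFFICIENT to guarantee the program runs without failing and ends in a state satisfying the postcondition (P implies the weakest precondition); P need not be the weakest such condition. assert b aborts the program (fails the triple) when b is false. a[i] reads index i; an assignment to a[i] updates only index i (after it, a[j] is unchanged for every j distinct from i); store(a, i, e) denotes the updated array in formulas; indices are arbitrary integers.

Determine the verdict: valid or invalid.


Working backward. After the program, the postcondition (¬(a[4] - 7 ≤ 4)) ∧ acc + 4 ≤ -4 must hold; in canonical form it is (¬(a[4] ≤ 11)) ∧ acc ≤ -8.
Before x := v + 2*v + 2: (¬(a[4] ≤ 11)) ∧ acc ≤ -8
Before assert v - 1 = v + 3*x + 5 ∨ a[1] + a[j + 1] ≠ vec[v] + 4: (3*x = -6 ∨ a[j + 1] + a[1] ≠ vec[v] + 4) ∧ (¬(a[4] ≤ 11)) ∧ acc ≤ -8
The weakest precondition is (3*x = -6 ∨ a[j + 1] + a[1] ≠ vec[v] + 4) ∧ (¬(a[4] ≤ 11)) ∧ acc ≤ -8.
Check whether (3*x = -6 ∨ a[j + 1] + a[1] ≠ vec[v] + 4) ∧ (¬(a[4] ≤ 11)) ∧ acc ≤ -12 implies it.
Every state satisfying the precondition satisfies the weakest precondition: the implication holds.
Answer: valid


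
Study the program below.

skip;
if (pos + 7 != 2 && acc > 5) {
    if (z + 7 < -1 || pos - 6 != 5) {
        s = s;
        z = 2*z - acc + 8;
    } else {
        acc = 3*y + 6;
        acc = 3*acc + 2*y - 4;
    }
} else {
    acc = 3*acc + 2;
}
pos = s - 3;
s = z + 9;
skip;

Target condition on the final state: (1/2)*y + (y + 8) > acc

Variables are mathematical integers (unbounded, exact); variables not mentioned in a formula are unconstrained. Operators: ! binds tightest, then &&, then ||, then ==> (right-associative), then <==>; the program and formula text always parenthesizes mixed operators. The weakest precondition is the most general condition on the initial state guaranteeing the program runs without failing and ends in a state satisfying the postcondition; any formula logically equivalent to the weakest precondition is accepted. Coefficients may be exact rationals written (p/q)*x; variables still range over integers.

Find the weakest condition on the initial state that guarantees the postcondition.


Working backward. After the program, the postcondition (1/2)*y + (y + 8) > acc must hold; in canonical form it is (3/2)*y > acc - 8.
Before skip: (3/2)*y > acc - 8
Before s := z + 9: (3/2)*y > acc - 8
Before pos := s - 3: (3/2)*y > acc - 8
Then branch requires ((z < -8 || pos != 11) ==> (3/2)*y > acc - 8) && ((!(z < -8 || pos != 11)) ==> (19/2)*y < -6); else branch requires (3/2)*y > 3*acc - 6.
Before the if: ((pos != -5 && acc > 5) ==> (((z < -8 || pos != 11) ==> (3/2)*y > acc - 8) && ((!(z < -8 || pos != 11)) ==> (19/2)*y < -6))) && ((!(pos != -5 && acc > 5)) ==> (3/2)*y > 3*acc - 6)
Before skip: ((pos != -5 && acc > 5) ==> (((z < -8 || pos != 11) ==> (3/2)*y > acc - 8) && ((!(z < -8 || pos != 11)) ==> (19/2)*y < -6))) && ((!(pos != -5 && acc > 5)) ==> (3/2)*y > 3*acc - 6)
Answer: WP = ((pos != -5 && acc > 5) ==> (((z < -8 || pos != 11) ==> (3/2)*y > acc - 8) && ((!(z < -8 || pos != 11)) ==> (19/2)*y < -6))) && ((!(pos != -5 && acc > 5)) ==> (3/2)*y > 3*acc - 6)


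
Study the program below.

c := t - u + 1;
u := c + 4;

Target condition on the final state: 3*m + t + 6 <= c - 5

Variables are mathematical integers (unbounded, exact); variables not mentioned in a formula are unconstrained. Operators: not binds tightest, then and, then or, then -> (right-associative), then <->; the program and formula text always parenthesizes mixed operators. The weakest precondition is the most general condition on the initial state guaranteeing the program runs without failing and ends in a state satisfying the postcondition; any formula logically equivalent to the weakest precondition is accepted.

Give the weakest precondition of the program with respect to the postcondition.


Working backward. After the program, the postcondition 3*m + t + 6 <= c - 5 must hold; in canonical form it is 3*m + t <= c - 11.
Before u := c + 4: 3*m + t <= c - 11
Before c := t - u + 1: 3*m + u <= -10
Answer: WP = 3*m + u <= -10


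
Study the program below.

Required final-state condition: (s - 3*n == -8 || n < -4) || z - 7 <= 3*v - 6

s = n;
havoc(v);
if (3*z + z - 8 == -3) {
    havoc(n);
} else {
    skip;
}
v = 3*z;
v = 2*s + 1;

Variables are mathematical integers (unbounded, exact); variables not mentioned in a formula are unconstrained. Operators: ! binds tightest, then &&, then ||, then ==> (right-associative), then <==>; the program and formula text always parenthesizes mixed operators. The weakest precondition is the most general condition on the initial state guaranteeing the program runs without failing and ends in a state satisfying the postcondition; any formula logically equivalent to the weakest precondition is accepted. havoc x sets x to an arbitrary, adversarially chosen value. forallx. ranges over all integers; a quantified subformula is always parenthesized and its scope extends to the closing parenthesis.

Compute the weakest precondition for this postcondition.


Working backward. After the program, the postcondition (s - 3*n == -8 || n < -4) || z - 7 <= 3*v - 6 must hold; in canonical form it is s == 3*n - 8 || n < -4 || z <= 3*v + 1.
Before v := 2*s + 1: s == 3*n - 8 || n < -4 || z <= 6*s + 4
Before v := 3*z: s == 3*n - 8 || n < -4 || z <= 6*s + 4
Then branch requires forall n_1. (s == 3*n_1 - 8 || n_1 < -4 || z <= 6*s + 4); else branch requires s == 3*n - 8 || n < -4 || z <= 6*s + 4.
Before the if: (4*z == 5 ==> (forall n_1. (s == 3*n_1 - 8 || n_1 < -4 || z <= 6*s + 4))) && ((!(4*z == 5)) ==> (s == 3*n - 8 || n < -4 || z <= 6*s + 4))
Before havoc v: (4*z == 5 ==> (forall n_1. (s == 3*n_1 - 8 || n_1 < -4 || z <= 6*s + 4))) && ((!(4*z == 5)) ==> (s == 3*n - 8 || n < -4 || z <= 6*s + 4))
Before s := n: (4*z == 5 ==> (forall n_1. (n == 3*n_1 - 8 || n_1 < -4 || z <= 6*n + 4))) && ((!(4*z == 5)) ==> (2*n == 8 || n < -4 || z <= 6*n + 4))
Answer: WP = (4*z == 5 ==> (forall n_1. (n == 3*n_1 - 8 || n_1 < -4 || z <= 6*n + 4))) && ((!(4*z == 5)) ==> (2*n == 8 || n < -4 || z <= 6*n + 4))


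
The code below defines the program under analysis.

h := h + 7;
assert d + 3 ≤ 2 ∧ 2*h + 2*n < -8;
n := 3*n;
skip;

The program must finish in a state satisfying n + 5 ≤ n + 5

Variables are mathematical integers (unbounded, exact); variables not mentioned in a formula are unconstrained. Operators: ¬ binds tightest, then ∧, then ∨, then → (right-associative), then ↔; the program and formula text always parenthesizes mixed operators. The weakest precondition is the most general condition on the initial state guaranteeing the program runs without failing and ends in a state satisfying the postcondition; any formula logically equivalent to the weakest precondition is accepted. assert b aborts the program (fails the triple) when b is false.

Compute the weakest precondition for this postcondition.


Working backward. After the program, the postcondition n + 5 ≤ n + 5 must hold; in canonical form it is true.
Before skip: true
Before n := 3*n: true
Before assert d + 3 ≤ 2 ∧ 2*h + 2*n < -8: d ≤ -1 ∧ 2*h + 2*n < -8
Before h := h + 7: d ≤ -1 ∧ 2*h + 2*n < -22
Answer: WP = d ≤ -1 ∧ 2*h + 2*n < -22


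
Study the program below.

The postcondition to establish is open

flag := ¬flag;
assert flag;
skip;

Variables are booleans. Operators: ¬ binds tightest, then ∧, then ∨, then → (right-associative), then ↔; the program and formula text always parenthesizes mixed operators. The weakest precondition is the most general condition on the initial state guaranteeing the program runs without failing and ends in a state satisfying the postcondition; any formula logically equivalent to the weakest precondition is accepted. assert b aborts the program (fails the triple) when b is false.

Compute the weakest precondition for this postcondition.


Working backward. After the program, open must hold.
Before skip: open
Before assert flag: flag ∧ open
Before flag := ¬flag: (¬flag) ∧ open
Answer: WP = (¬flag) ∧ open


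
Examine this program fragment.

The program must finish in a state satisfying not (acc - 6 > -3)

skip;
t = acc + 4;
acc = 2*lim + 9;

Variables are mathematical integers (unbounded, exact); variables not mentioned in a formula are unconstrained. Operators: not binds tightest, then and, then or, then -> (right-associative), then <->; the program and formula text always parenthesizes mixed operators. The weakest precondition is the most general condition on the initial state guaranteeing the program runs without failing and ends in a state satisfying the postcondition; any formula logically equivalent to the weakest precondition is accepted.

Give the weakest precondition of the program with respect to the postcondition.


Working backward. After the program, the postcondition not (acc - 6 > -3) must hold; in canonical form it is not (acc > 3).
Before acc := 2*lim + 9: not (2*lim > -6)
Before t := acc + 4: not (2*lim > -6)
Before skip: not (2*lim > -6)
Answer: WP = not (2*lim > -6)


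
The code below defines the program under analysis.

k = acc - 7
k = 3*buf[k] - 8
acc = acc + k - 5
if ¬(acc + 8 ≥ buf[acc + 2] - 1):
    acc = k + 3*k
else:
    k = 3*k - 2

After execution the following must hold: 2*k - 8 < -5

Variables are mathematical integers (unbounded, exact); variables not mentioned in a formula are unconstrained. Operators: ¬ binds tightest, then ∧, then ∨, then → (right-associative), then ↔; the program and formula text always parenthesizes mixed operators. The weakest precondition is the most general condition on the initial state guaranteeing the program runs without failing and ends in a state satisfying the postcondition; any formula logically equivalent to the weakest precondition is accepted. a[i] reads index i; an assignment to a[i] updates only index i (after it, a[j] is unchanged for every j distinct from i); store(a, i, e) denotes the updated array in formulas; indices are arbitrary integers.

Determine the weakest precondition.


Working backward. After the program, the postcondition 2*k - 8 < -5 must hold; in canonical form it is 2*k < 3.
Then branch requires 2*k < 3; else branch requires 6*k < 7.
Before the if: ((¬(acc ≥ buf[acc + 2] - 9)) → 2*k < 3) ∧ (acc ≥ buf[acc + 2] - 9 → 6*k < 7)
Before acc := acc + k - 5: ((¬(acc + k ≥ buf[acc + k - 3] - 4)) → 2*k < 3) ∧ (acc + k ≥ buf[acc + k - 3] - 4 → 6*k < 7)
Before k := 3*buf[k] - 8: ((¬(3*buf[k] + acc ≥ buf[3*buf[k] + acc - 11] + 4)) → 6*buf[k] < 19) ∧ (3*buf[k] + acc ≥ buf[3*buf[k] + acc - 11] + 4 → 18*buf[k] < 55)
Before k := acc - 7: ((¬(3*buf[acc - 7] + acc ≥ buf[3*buf[acc - 7] + acc - 11] + 4)) → 6*buf[acc - 7] < 19) ∧ (3*buf[acc - 7] + acc ≥ buf[3*buf[acc - 7] + acc - 11] + 4 → 18*buf[acc - 7] < 55)
Answer: WP = ((¬(3*buf[acc - 7] + acc ≥ buf[3*buf[acc - 7] + acc - 11] + 4)) → 6*buf[acc - 7] < 19) ∧ (3*buf[acc - 7] + acc ≥ buf[3*buf[acc - 7] + acc - 11] + 4 → 18*buf[acc - 7] < 55)


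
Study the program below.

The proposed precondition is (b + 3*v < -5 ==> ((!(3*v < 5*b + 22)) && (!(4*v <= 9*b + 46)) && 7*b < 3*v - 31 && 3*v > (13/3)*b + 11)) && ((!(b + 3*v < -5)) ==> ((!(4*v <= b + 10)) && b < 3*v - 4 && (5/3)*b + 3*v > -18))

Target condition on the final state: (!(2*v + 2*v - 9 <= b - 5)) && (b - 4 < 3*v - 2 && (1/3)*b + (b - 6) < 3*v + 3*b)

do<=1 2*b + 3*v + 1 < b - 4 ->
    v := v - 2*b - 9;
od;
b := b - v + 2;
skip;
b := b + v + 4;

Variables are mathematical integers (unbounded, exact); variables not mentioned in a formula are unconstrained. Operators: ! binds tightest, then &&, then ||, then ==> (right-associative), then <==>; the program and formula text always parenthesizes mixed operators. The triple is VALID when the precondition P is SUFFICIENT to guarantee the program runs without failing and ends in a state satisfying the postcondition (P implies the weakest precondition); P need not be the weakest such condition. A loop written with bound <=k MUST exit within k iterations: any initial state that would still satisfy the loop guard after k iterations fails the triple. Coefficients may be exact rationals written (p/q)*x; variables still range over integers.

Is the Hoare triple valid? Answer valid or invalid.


Working backward. After the program, the postcondition (!(2*v + 2*v - 9 <= b - 5)) && (b - 4 < 3*v - 2 && (1/3)*b + (b - 6) < 3*v + 3*b) must hold; in canonical form it is (!(4*v <= b + 4)) && b < 3*v + 2 && (5/3)*b + 3*v > -6.
Before b := b + v + 4: (!(3*v <= b + 8)) && b < 2*v - 2 && (5/3)*b + (14/3)*v > -38/3
Before skip: (!(3*v <= b + 8)) && b < 2*v - 2 && (5/3)*b + (14/3)*v > -38/3
Before b := b - v + 2: (!(4*v <= b + 10)) && b < 3*v - 4 && (5/3)*b + 3*v > -16
Before the loop (bound <=1), unroll the exhaustion recursion (WP_0 = exit-now case; WP_j = one more guarded iteration, up to j = 1):
  WP_0: (!(b + 3*v < -5)) && (!(4*v <= b + 10)) && b < 3*v - 4 && (5/3)*b + 3*v > -16
  WP_1: (b + 3*v < -5 ==> ((!(3*v < 5*b + 22)) && (!(4*v <= 9*b + 46)) && 7*b < 3*v - 31 && 3*v > (13/3)*b + 11)) && ((!(b + 3*v < -5)) ==> ((!(4*v <= b + 10)) && b < 3*v - 4 && (5/3)*b + 3*v > -16))
So before the loop: (b + 3*v < -5 ==> ((!(3*v < 5*b + 22)) && (!(4*v <= 9*b + 46)) && 7*b < 3*v - 31 && 3*v > (13/3)*b + 11)) && ((!(b + 3*v < -5)) ==> ((!(4*v <= b + 10)) && b < 3*v - 4 && (5/3)*b + 3*v > -16))
The weakest precondition is (b + 3*v < -5 ==> ((!(3*v < 5*b + 22)) && (!(4*v <= 9*b + 46)) && 7*b < 3*v - 31 && 3*v > (13/3)*b + 11)) && ((!(b + 3*v < -5)) ==> ((!(4*v <= b + 10)) && b < 3*v - 4 && (5/3)*b + 3*v > -16)).
Check whether (b + 3*v < -5 ==> ((!(3*v < 5*b + 22)) && (!(4*v <= 9*b + 46)) && 7*b < 3*v - 31 && 3*v > (13/3)*b + 11)) && ((!(b + 3*v < -5)) ==> ((!(4*v <= b + 10)) && b < 3*v - 4 && (5/3)*b + 3*v > -18)) implies it.
Countermodel: at the initial state b = -17, v = 4, the precondition holds but the weakest precondition fails.
Answer: invalid


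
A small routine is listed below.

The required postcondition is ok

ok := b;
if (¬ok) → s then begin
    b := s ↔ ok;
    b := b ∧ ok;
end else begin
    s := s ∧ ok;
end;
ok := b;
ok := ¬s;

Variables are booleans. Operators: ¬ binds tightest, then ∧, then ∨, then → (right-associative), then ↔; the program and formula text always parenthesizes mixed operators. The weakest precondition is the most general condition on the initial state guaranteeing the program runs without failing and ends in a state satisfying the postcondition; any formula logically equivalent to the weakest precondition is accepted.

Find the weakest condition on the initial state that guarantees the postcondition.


Working backward. After the program, ok must hold.
Before ok := ¬s: ¬s
Before ok := b: ¬s
Then branch requires ¬s; else branch requires ¬(s ∧ ok).
Before the if: (((¬ok) → s) → (¬s)) ∧ ((¬((¬ok) → s)) → (¬(s ∧ ok)))
Before ok := b: (((¬b) → s) → (¬s)) ∧ ((¬((¬b) → s)) → (¬(s ∧ b)))
Answer: WP = (((¬b) → s) → (¬s)) ∧ ((¬((¬b) → s)) → (¬(s ∧ b)))


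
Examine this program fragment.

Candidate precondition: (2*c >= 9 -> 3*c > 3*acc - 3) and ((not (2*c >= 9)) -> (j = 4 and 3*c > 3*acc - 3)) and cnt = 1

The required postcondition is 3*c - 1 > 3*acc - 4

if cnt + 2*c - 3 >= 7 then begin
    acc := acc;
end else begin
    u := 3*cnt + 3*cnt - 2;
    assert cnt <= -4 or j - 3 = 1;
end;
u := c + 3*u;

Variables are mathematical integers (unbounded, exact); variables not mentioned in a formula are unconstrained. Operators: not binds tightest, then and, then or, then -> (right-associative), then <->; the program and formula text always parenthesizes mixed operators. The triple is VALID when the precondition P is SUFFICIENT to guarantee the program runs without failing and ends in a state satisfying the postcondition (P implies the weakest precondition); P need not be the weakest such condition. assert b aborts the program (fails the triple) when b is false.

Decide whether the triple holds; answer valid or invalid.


Working backward. After the program, the postcondition 3*c - 1 > 3*acc - 4 must hold; in canonical form it is 3*c > 3*acc - 3.
Before u := c + 3*u: 3*c > 3*acc - 3
Then branch requires 3*c > 3*acc - 3; else branch requires (cnt <= -4 or j = 4) and 3*c > 3*acc - 3.
Before the if: (2*c + cnt >= 10 -> 3*c > 3*acc - 3) and ((not (2*c + cnt >= 10)) -> ((cnt <= -4 or j = 4) and 3*c > 3*acc - 3))
The weakest precondition is (2*c + cnt >= 10 -> 3*c > 3*acc - 3) and ((not (2*c + cnt >= 10)) -> ((cnt <= -4 or j = 4) and 3*c > 3*acc - 3)).
Check whether (2*c >= 9 -> 3*c > 3*acc - 3) and ((not (2*c >= 9)) -> (j = 4 and 3*c > 3*acc - 3)) and cnt = 1 implies it.
Every state satisfying the precondition satisfies the weakest precondition: the implication holds.
Answer: valid


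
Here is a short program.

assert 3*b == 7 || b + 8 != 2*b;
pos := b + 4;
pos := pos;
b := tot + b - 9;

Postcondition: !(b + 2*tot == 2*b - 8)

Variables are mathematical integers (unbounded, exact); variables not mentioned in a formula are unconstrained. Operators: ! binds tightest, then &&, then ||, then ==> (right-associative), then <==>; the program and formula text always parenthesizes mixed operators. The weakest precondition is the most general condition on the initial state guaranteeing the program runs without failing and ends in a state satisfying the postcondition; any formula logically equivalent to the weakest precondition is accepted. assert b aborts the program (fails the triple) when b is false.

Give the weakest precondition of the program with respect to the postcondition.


Working backward. After the program, the postcondition !(b + 2*tot == 2*b - 8) must hold; in canonical form it is !(2*tot == b - 8).
Before b := tot + b - 9: !(tot == b - 17)
Before pos := pos: !(tot == b - 17)
Before pos := b + 4: !(tot == b - 17)
Before assert 3*b == 7 || b + 8 != 2*b: (3*b == 7 || b != 8) && (!(tot == b - 17))
Answer: WP = (3*b == 7 || b != 8) && (!(tot == b - 17))


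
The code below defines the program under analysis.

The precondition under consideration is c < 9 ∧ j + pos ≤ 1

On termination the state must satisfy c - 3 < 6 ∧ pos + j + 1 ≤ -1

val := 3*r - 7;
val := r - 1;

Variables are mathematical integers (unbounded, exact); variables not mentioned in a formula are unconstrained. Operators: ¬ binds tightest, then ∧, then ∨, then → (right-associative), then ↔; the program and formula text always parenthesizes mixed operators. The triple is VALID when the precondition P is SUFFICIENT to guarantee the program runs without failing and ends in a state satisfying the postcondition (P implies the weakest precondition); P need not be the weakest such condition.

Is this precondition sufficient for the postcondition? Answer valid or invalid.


Working backward. After the program, the postcondition c - 3 < 6 ∧ pos + j + 1 ≤ -1 must hold; in canonical form it is c < 9 ∧ j + pos ≤ -2.
Before val := r - 1: c < 9 ∧ j + pos ≤ -2
Before val := 3*r - 7: c < 9 ∧ j + pos ≤ -2
The weakest precondition is c < 9 ∧ j + pos ≤ -2.
Check whether c < 9 ∧ j + pos ≤ 1 implies it.
Countermodel: at the initial state c = 8, j = -1, pos = 0, the precondition holds but the weakest precondition fails.
Answer: invalid


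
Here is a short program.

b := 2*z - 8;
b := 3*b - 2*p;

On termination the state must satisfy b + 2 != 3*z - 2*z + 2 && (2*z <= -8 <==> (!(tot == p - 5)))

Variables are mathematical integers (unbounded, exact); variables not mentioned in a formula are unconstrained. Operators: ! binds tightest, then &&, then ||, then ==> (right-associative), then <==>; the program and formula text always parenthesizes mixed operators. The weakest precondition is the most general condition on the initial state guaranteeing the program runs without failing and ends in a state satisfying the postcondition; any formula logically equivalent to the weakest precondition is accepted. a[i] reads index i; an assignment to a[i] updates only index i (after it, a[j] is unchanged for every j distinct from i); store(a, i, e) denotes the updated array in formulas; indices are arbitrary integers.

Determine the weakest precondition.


Working backward. After the program, the postcondition b + 2 != 3*z - 2*z + 2 && (2*z <= -8 <==> (!(tot == p - 5))) must hold; in canonical form it is b != z && (2*z <= -8 <==> (!(tot == p - 5))).
Before b := 3*b - 2*p: 3*b != 2*p + z && (2*z <= -8 <==> (!(tot == p - 5)))
Before b := 2*z - 8: 5*z != 2*p + 24 && (2*z <= -8 <==> (!(tot == p - 5)))
Answer: WP = 5*z != 2*p + 24 && (2*z <= -8 <==> (!(tot == p - 5)))


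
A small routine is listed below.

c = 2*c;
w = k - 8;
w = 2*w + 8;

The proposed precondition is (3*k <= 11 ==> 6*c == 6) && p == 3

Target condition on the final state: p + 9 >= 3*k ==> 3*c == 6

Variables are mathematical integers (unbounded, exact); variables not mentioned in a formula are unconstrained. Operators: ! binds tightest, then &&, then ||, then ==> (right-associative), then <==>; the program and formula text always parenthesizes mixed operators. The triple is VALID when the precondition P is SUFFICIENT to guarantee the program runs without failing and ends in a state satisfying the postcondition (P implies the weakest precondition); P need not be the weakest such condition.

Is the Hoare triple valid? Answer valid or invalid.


Working backward. After the program, the postcondition p + 9 >= 3*k ==> 3*c == 6 must hold; in canonical form it is p >= 3*k - 9 ==> 3*c == 6.
Before w := 2*w + 8: p >= 3*k - 9 ==> 3*c == 6
Before w := k - 8: p >= 3*k - 9 ==> 3*c == 6
Before c := 2*c: p >= 3*k - 9 ==> 6*c == 6
The weakest precondition is p >= 3*k - 9 ==> 6*c == 6.
Check whether (3*k <= 11 ==> 6*c == 6) && p == 3 implies it.
Countermodel: at the initial state c = 2, k = 4, p = 3, the precondition holds but the weakest precondition fails.
Answer: invalid


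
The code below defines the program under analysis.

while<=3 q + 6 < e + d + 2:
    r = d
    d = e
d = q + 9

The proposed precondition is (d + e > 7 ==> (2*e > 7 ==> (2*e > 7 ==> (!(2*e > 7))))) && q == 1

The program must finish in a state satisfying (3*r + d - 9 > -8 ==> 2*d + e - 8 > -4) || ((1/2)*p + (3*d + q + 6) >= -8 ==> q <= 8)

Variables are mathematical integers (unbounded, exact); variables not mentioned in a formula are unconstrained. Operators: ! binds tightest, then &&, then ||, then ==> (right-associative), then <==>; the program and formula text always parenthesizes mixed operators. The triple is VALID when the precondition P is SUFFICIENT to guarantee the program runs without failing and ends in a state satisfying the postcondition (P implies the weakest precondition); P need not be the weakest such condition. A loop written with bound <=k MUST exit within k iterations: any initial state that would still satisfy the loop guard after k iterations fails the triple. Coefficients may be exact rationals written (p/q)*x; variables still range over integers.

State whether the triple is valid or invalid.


Working backward. After the program, the postcondition (3*r + d - 9 > -8 ==> 2*d + e - 8 > -4) || ((1/2)*p + (3*d + q + 6) >= -8 ==> q <= 8) must hold; in canonical form it is (d + 3*r > 1 ==> 2*d + e > 4) || (3*d + (1/2)*p + q >= -14 ==> q <= 8).
Before d := q + 9: (q + 3*r > -8 ==> e + 2*q > -14) || ((1/2)*p + 4*q >= -41 ==> q <= 8)
Before the loop (bound <=3), unroll the exhaustion recursion (WP_0 = exit-now case; WP_j = one more guarded iteration, up to j = 3):
  WP_0: (!(q < d + e - 4)) && ((q + 3*r > -8 ==> e + 2*q > -14) || ((1/2)*p + 4*q >= -41 ==> q <= 8))
  WP_1: (q < d + e - 4 ==> ((!(q < 2*e - 4)) && ((3*d + q > -8 ==> e + 2*q > -14) || ((1/2)*p + 4*q >= -41 ==> q <= 8)))) && ((!(q < d + e - 4)) ==> ((q + 3*r > -8 ==> e + 2*q > -14) || ((1/2)*p + 4*q >= -41 ==> q <= 8)))
  WP_2: (q < d + e - 4 ==> ((q < 2*e - 4 ==> ((!(q < 2*e - 4)) && ((3*e + q > -8 ==> e + 2*q > -14) || ((1/2)*p + 4*q >= -41 ==> q <= 8)))) && ((!(q < 2*e - 4)) ==> ((3*d + q > -8 ==> e + 2*q > -14) || ((1/2)*p + 4*q >= -41 ==> q <= 8))))) && ((!(q < d + e - 4)) ==> ((q + 3*r > -8 ==> e + 2*q > -14) || ((1/2)*p + 4*q >= -41 ==> q <= 8)))
  WP_3: (q < d + e - 4 ==> ((q < 2*e - 4 ==> ((q < 2*e - 4 ==> ((!(q < 2*e - 4)) && ((3*e + q > -8 ==> e + 2*q > -14) || ((1/2)*p + 4*q >= -41 ==> q <= 8)))) && ((!(q < 2*e - 4)) ==> ((3*e + q > -8 ==> e + 2*q > -14) || ((1/2)*p + 4*q >= -41 ==> q <= 8))))) && ((!(q < 2*e - 4)) ==> ((3*d + q > -8 ==> e + 2*q > -14) || ((1/2)*p + 4*q >= -41 ==> q <= 8))))) && ((!(q < d + e - 4)) ==> ((q + 3*r > -8 ==> e + 2*q > -14) || ((1/2)*p + 4*q >= -41 ==> q <= 8)))
So before the loop: (q < d + e - 4 ==> ((q < 2*e - 4 ==> ((q < 2*e - 4 ==> ((!(q < 2*e - 4)) && ((3*e + q > -8 ==> e + 2*q > -14) || ((1/2)*p + 4*q >= -41 ==> q <= 8)))) && ((!(q < 2*e - 4)) ==> ((3*e + q > -8 ==> e + 2*q > -14) || ((1/2)*p + 4*q >= -41 ==> q <= 8))))) && ((!(q < 2*e - 4)) ==> ((3*d + q > -8 ==> e + 2*q > -14) || ((1/2)*p + 4*q >= -41 ==> q <= 8))))) && ((!(q < d + e - 4)) ==> ((q + 3*r > -8 ==> e + 2*q > -14) || ((1/2)*p + 4*q >= -41 ==> q <= 8)))
The weakest precondition is (q < d + e - 4 ==> ((q < 2*e - 4 ==> ((q < 2*e - 4 ==> ((!(q < 2*e - 4)) && ((3*e + q > -8 ==> e + 2*q > -14) || ((1/2)*p + 4*q >= -41 ==> q <= 8)))) && ((!(q < 2*e - 4)) ==> ((3*e + q > -8 ==> e + 2*q > -14) || ((1/2)*p + 4*q >= -41 ==> q <= 8))))) && ((!(q < 2*e - 4)) ==> ((3*d + q > -8 ==> e + 2*q > -14) || ((1/2)*p + 4*q >= -41 ==> q <= 8))))) && ((!(q < d + e - 4)) ==> ((q + 3*r > -8 ==> e + 2*q > -14) || ((1/2)*p + 4*q >= -41 ==> q <= 8))).
Check whether (d + e > 7 ==> (2*e > 7 ==> (2*e > 7 ==> (!(2*e > 7))))) && q == 1 implies it.
Countermodel: at the initial state d = 2, e = 4, p = 0, q = 1, r = 0, the precondition holds but the weakest precondition fails.
Answer: invalid
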